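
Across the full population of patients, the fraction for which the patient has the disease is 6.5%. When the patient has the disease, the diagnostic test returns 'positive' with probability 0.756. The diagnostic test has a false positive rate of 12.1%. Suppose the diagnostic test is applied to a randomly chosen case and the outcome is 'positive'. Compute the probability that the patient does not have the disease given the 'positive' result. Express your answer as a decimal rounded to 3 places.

P(¬H | E) ≈ 0.697

Let H be the event that the patient has the disease. P(H) = 0.065, so P(¬H) = 0.935. With E the 'positive' result, P(E|H) = 0.756 and P(E|¬H) = 0.121.
P(E) = 0.756·0.065 + 0.121·0.935 = 0.049140 + 0.11313 = 0.16228.
By Bayes' theorem, P(H|E) = 0.049140 / 0.16228 = 0.303. Hence P(¬H|E) = 1 − 0.303 = 0.697.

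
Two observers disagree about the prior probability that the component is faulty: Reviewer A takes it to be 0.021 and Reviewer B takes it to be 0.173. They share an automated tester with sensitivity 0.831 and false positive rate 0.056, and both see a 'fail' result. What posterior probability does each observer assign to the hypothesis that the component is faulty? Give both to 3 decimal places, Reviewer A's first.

P('+'|H) = 0.831, P('+'|¬H) = 0.056.
Reviewer A: numerator 0.831·0.021 = 0.017451; evidence = 0.017451+0.056·0.979 = 0.072275; posterior = 0.241.
Reviewer B: numerator 0.831·0.173 = 0.14376; evidence = 0.14376+0.056·0.827 = 0.19007; posterior = 0.756.

Reviewer A: 0.241; Reviewer B: 0.756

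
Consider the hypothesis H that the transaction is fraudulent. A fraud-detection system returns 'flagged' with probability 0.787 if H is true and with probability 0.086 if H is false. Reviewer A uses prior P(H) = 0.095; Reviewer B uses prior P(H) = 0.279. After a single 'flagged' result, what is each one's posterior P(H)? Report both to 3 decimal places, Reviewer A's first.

P('+'|H) = 0.787, P('+'|¬H) = 0.086.
Reviewer A: numerator 0.787·0.095 = 0.074765; evidence = 0.074765+0.086·0.905 = 0.15259; posterior = 0.490.
Reviewer B: numerator 0.787·0.279 = 0.21957; evidence = 0.21957+0.086·0.721 = 0.28158; posterior = 0.780.

Reviewer A: 0.490; Reviewer B: 0.780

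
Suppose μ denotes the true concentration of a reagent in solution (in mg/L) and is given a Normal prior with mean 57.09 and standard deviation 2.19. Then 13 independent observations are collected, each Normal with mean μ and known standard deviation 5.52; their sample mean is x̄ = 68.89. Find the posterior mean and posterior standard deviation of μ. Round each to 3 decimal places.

Posterior mean ≈ 65.016; posterior SD ≈ 1.255

Prior precision 1/τ₀² = 1/2.19² = 0.208503; data precision n/σ² = 13/5.52² = 0.426644.
Posterior precision = 0.208503 + 0.426644 = 0.635146, giving posterior SD = 1/√0.635146 = 1.255.
Posterior mean = (0.208503·57.09 + 0.426644·68.89) / 0.635146 = 65.016.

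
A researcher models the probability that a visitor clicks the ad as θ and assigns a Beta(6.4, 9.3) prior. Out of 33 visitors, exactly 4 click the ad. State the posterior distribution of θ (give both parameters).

Posterior: Beta(10.4, 38.3)

The binomial likelihood is conjugate to the Beta prior: with 4 successes and 29 failures, the posterior is Beta(6.4+4, 9.3+29) = Beta(10.4, 38.3).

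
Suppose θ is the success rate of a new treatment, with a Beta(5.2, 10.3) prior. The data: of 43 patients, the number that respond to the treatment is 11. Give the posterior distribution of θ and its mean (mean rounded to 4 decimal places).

Posterior: Beta(16.2, 42.3); mean ≈ 0.2769

The binomial likelihood is conjugate to the Beta prior: with 11 successes and 32 failures, the posterior is Beta(5.2+11, 10.3+32) = Beta(16.2, 42.3).
Posterior mean = α/(α+β) = 16.2/58.5 = 0.2769.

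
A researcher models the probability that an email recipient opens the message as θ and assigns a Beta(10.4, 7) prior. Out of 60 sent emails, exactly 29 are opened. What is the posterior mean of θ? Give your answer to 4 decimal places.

Observing 29 successes and 31 failures updates Beta(10.4, 7) by adding the success and failure counts to the two shape parameters: α = 10.4+29 = 39.4, β = 7+31 = 38.
E[θ | data] = 39.4/(39.4+38) = 0.5090.

Posterior mean ≈ 0.5090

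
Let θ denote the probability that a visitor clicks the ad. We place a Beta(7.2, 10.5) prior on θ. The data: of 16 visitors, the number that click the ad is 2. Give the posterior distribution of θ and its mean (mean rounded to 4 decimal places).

Posterior: Beta(9.2, 24.5); mean ≈ 0.2730

Observing 2 successes and 14 failures updates Beta(7.2, 10.5) by adding the success and failure counts to the two shape parameters: α = 7.2+2 = 9.2, β = 10.5+14 = 24.5.
E[θ | data] = 9.2/(9.2+24.5) = 0.2730.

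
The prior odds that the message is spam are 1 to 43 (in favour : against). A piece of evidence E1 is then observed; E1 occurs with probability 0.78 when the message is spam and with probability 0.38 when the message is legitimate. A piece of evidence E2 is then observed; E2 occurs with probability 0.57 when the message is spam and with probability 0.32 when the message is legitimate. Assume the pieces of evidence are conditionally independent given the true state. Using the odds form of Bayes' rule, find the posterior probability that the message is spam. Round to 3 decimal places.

Prior odds = 1/43 = 0.023256. In log-odds, ln(0.023256) = -3.7612.
Add log likelihood ratios: ln(2.0526) + ln(1.7812) = 1.2964.
Posterior log-odds = -2.4648, so posterior odds = exp(-2.4648) = 0.085029. Converting, P(H|E) = 0.085029/1.0850 = 0.078.

Posterior probability ≈ 0.078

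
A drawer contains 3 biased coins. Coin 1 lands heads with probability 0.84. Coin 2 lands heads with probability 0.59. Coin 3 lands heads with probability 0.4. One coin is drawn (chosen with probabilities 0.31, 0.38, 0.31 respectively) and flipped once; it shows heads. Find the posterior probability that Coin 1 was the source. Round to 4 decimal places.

Posterior probability ≈ 0.4279

Tabulate prior·likelihood by source: [1] prior 0.31, lik 0.84, product 0.2604; [2] prior 0.38, lik 0.59, product 0.2242; [3] prior 0.31, lik 0.4, product 0.1240.
Normalizing constant = 0.60860; the posterior for Coin 1 is its product over the sum, 0.2604/0.60860 = 0.4279.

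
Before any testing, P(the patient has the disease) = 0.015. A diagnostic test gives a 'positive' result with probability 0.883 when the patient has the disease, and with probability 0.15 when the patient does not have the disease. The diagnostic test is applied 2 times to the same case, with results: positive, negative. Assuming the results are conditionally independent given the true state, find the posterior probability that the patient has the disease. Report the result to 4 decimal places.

Posterior P(H) ≈ 0.0122

Let H be the event that the patient has the disease; start with P(H) = 0.015. P('positive'|H) = 0.883, P('positive'|¬H) = 0.15.
Update on result 1 ('positive'): P(H) ← 0.883·0.0150 / (0.883·0.0150 + 0.15·0.9850) = 0.013245/0.16099 = 0.0823.
Update on result 2 ('negative'): P(H) ← 0.117·0.0823 / (0.117·0.0823 + 0.85·0.9177) = 0.0096255/0.78970 = 0.0122.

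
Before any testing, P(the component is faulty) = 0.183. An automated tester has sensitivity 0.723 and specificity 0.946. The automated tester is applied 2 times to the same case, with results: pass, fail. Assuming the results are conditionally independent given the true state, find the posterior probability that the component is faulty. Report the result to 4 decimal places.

Let H be the event that the component is faulty; start with P(H) = 0.183. P('fail'|H) = 0.723, P('fail'|¬H) = 0.054.
Update on result 1 ('pass'): P(H) ← 0.277·0.1830 / (0.277·0.1830 + 0.946·0.8170) = 0.050691/0.82357 = 0.0616.
Update on result 2 ('fail'): P(H) ← 0.723·0.0616 / (0.723·0.0616 + 0.054·0.9384) = 0.044501/0.095177 = 0.4676.

Posterior P(H) ≈ 0.4676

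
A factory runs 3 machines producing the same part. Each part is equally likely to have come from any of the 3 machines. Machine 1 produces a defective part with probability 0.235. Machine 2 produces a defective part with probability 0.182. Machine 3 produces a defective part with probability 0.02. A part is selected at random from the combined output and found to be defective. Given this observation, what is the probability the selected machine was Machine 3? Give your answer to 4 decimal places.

Tabulate prior·likelihood by source: [1] prior 0.333333, lik 0.235, product 0.07833; [2] prior 0.333333, lik 0.182, product 0.06067; [3] prior 0.333333, lik 0.02, product 0.006667.
Normalizing constant = 0.14567; the posterior for Machine 3 is its product over the sum, 0.006667/0.14567 = 0.0458.

Posterior probability ≈ 0.0458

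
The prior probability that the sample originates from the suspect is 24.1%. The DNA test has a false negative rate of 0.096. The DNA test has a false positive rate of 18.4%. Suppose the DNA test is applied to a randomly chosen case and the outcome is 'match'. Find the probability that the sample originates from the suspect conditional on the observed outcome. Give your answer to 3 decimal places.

Write H for 'the sample originates from the suspect'. Prior odds H:¬H = 0.241/0.759 = 0.31752. For the 'match' outcome, the likelihood ratio is 0.904/0.184 = 4.9130.
Posterior odds = 0.31752 × 4.9130 = 1.5600, so P(H|E) = 1.5600/(1+1.5600) = 0.609.

P(H | E) ≈ 0.609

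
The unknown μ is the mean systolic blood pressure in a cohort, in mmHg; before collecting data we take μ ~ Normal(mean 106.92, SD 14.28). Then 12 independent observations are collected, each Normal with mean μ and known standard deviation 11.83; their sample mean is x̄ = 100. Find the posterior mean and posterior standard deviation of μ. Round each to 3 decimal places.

Posterior mean ≈ 100.374; posterior SD ≈ 3.321

With known σ, the Normal prior is conjugate. Weight on the data is w = (n/σ²)/(n/σ² + 1/τ₀²) = 0.0857456/(0.0857456+0.00490392) = 0.94590.
Posterior mean = w·x̄ + (1−w)·μ₀ = 0.94590·100 + 0.054098·106.92 = 100.374. Posterior variance = 1/(0.0857456+0.00490392) = 11.0315, so SD = 3.321.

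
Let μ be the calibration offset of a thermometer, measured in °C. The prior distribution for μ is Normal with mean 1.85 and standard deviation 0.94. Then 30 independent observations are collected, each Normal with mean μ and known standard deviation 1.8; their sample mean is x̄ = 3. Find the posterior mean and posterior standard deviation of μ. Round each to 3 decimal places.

Prior precision 1/τ₀² = 1/0.94² = 1.13173; data precision n/σ² = 30/1.8² = 9.25926.
Posterior precision = 1.13173 + 9.25926 = 10.3910, giving posterior SD = 1/√10.3910 = 0.310.
Posterior mean = (1.13173·1.85 + 9.25926·3) / 10.3910 = 2.875.

Posterior mean ≈ 2.875; posterior SD ≈ 0.310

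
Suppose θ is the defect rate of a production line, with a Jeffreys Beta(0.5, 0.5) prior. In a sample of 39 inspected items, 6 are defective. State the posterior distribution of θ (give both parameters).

Posterior: Beta(6.5, 33.5)

Observing 6 successes and 33 failures updates Beta(0.5, 0.5) by adding the success and failure counts to the two shape parameters: α = 0.5+6 = 6.5, β = 0.5+33 = 33.5.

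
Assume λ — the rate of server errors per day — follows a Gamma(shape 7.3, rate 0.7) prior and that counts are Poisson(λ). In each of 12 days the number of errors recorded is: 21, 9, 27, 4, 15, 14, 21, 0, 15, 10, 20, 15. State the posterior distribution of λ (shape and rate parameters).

Total count ∑xᵢ = 171 over n = 12 days.
Gamma is conjugate to the Poisson likelihood: posterior is Gamma(shape = 7.3+171 = 178.3, rate = 0.7+12 = 12.7).

Posterior: Gamma(shape=178.3, rate=12.7)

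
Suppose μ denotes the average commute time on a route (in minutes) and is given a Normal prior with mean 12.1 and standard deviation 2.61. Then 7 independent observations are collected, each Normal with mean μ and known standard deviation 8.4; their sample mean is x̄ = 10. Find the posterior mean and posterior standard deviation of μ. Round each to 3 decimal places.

Posterior mean ≈ 11.253; posterior SD ≈ 2.016

Prior precision 1/τ₀² = 1/2.61² = 0.146798; data precision n/σ² = 7/8.4² = 0.0992063.
Posterior precision = 0.146798 + 0.0992063 = 0.246004, giving posterior SD = 1/√0.246004 = 2.016.
Posterior mean = (0.146798·12.1 + 0.0992063·10) / 0.246004 = 11.253.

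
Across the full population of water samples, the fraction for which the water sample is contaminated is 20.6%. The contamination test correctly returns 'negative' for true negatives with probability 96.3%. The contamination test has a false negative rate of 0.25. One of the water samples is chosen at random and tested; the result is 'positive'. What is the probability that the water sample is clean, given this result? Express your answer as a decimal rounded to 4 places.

Write H for 'the water sample is contaminated'. Prior odds H:¬H = 0.206/0.794 = 0.25945. For the 'positive' outcome, the likelihood ratio is 0.75/0.037 = 20.270.
Posterior odds = 0.25945 × 20.270 = 5.2590, so P(H|E) = 5.2590/(1+5.2590) = 0.8402. Then P(¬H|E) = 1 − 0.8402 = 0.1598.

P(¬H | E) ≈ 0.1598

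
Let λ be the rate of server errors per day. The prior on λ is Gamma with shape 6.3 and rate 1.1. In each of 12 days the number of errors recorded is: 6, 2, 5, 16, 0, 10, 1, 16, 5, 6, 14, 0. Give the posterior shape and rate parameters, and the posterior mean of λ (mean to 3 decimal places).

Total count ∑xᵢ = 81 over n = 12 days.
Gamma is conjugate to the Poisson likelihood: posterior is Gamma(shape = 6.3+81 = 87.3, rate = 1.1+12 = 13.1).
Posterior mean = shape/rate = 87.3/13.1 = 6.664.

Posterior: Gamma(shape=87.3, rate=13.1); mean ≈ 6.664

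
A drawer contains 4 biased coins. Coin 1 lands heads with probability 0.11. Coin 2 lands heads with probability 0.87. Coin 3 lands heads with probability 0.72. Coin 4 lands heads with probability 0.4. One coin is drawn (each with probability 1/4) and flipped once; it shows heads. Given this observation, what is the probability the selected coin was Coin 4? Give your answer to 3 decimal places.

P(heads|C1) = 0.11; P(heads|C2) = 0.87; P(heads|C3) = 0.72; P(heads|C4) = 0.4.
Prior × likelihood for each source: 0.25·0.11=0.02750, 0.25·0.87=0.2175, 0.25·0.72=0.1800, 0.25·0.4=0.1000. Summing gives P(heads) = 0.52500.
P(Coin 4 | heads) = 0.1000 / 0.52500 = 0.190.

Posterior probability ≈ 0.190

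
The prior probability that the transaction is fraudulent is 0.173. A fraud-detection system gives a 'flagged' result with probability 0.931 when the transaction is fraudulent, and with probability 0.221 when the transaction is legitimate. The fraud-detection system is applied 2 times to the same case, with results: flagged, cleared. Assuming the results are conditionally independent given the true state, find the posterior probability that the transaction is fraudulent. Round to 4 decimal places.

Posterior P(H) ≈ 0.0724

With H the event that the transaction is fraudulent, the joint likelihood of the observed sequence is P(data|H) = 0.931·0.069 = 0.064239 and P(data|¬H) = 0.221·0.779 = 0.17216.
Bayes: P(H|data) = 0.173·0.064239 / (0.173·0.064239 + 0.827·0.17216) = 0.011113/0.15349 = 0.0724.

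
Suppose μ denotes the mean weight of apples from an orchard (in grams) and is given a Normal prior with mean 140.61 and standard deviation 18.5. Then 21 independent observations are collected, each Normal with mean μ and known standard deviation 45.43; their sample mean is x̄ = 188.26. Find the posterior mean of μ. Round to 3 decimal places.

Posterior mean ≈ 177.630

Prior precision 1/τ₀² = 1/18.5² = 0.00292184; data precision n/σ² = 21/45.43² = 0.0101750.
Posterior precision = 0.00292184 + 0.0101750 = 0.0130968.
Posterior mean = (0.00292184·140.61 + 0.0101750·188.26) / 0.0130968 = 177.630.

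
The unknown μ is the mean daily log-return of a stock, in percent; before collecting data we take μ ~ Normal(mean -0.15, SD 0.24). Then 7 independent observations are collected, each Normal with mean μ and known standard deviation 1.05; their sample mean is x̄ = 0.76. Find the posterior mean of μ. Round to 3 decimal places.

Prior precision 1/τ₀² = 1/0.24² = 17.3611; data precision n/σ² = 7/1.05² = 6.34921.
Posterior precision = 17.3611 + 6.34921 = 23.7103.
Posterior mean = (17.3611·-0.15 + 6.34921·0.76) / 23.7103 = 0.094.

Posterior mean ≈ 0.094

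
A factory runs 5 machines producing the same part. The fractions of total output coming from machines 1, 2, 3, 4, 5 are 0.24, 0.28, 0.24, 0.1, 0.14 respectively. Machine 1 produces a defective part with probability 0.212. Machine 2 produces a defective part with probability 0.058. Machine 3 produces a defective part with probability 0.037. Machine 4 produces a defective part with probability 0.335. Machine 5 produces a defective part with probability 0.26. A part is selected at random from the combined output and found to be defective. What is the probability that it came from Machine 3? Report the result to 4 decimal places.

Posterior probability ≈ 0.0609

P(defective|M1) = 0.212; P(defective|M2) = 0.058; P(defective|M3) = 0.037; P(defective|M4) = 0.335; P(defective|M5) = 0.26.
Prior × likelihood for each source: 0.24·0.212=0.05088, 0.28·0.058=0.01624, 0.24·0.037=0.008880, 0.1·0.335=0.03350, 0.14·0.26=0.03640. Summing gives P(defective) = 0.14590.
P(Machine 3 | defective) = 0.008880 / 0.14590 = 0.0609.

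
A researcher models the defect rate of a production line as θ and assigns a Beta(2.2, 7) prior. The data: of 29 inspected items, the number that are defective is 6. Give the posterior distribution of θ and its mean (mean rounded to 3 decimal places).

Observing 6 successes and 23 failures updates Beta(2.2, 7) by adding the success and failure counts to the two shape parameters: α = 2.2+6 = 8.2, β = 7+23 = 30.
E[θ | data] = 8.2/(8.2+30) = 0.215.

Posterior: Beta(8.2, 30); mean ≈ 0.215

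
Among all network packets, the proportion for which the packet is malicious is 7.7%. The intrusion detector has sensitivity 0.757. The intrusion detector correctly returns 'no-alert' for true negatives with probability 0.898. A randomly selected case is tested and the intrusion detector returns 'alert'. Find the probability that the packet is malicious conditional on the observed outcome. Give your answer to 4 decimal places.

P(H | E) ≈ 0.3824

Let H be the event that the packet is malicious. P(H) = 0.077, so P(¬H) = 0.923. With E the 'alert' result, P(E|H) = 0.757 and P(E|¬H) = 0.102.
P(E) = 0.757·0.077 + 0.102·0.923 = 0.058289 + 0.094146 = 0.15243.
By Bayes' theorem, P(H|E) = 0.058289 / 0.15243 = 0.3824.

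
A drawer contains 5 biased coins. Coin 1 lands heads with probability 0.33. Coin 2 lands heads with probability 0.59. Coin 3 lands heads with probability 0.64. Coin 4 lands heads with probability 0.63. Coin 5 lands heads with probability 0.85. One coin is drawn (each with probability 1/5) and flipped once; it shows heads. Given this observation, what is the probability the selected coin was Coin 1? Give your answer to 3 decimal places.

Tabulate prior·likelihood by source: [1] prior 0.2, lik 0.33, product 0.06600; [2] prior 0.2, lik 0.59, product 0.1180; [3] prior 0.2, lik 0.64, product 0.1280; [4] prior 0.2, lik 0.63, product 0.1260; [5] prior 0.2, lik 0.85, product 0.1700.
Normalizing constant = 0.60800; the posterior for Coin 1 is its product over the sum, 0.06600/0.60800 = 0.109.

Posterior probability ≈ 0.109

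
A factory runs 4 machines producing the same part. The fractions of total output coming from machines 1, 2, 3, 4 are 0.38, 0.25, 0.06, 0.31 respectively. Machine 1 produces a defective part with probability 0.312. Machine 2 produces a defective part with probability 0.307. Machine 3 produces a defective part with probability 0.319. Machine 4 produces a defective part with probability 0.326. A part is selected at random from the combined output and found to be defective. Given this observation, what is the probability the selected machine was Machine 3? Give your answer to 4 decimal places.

Tabulate prior·likelihood by source: [1] prior 0.38, lik 0.312, product 0.1186; [2] prior 0.25, lik 0.307, product 0.07675; [3] prior 0.06, lik 0.319, product 0.01914; [4] prior 0.31, lik 0.326, product 0.1011.
Normalizing constant = 0.31551; the posterior for Machine 3 is its product over the sum, 0.01914/0.31551 = 0.0607.

Posterior probability ≈ 0.0607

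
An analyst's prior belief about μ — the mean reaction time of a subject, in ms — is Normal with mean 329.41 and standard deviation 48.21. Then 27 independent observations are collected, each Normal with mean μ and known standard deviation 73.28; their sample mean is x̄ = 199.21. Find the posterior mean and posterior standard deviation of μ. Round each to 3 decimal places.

Posterior mean ≈ 209.473; posterior SD ≈ 13.535

With known σ, the Normal prior is conjugate. Weight on the data is w = (n/σ²)/(n/σ² + 1/τ₀²) = 0.00502797/(0.00502797+0.00043025) = 0.92117.
Posterior mean = w·x̄ + (1−w)·μ₀ = 0.92117·199.21 + 0.078827·329.41 = 209.473. Posterior variance = 1/(0.00502797+0.00043025) = 183.210, so SD = 13.535.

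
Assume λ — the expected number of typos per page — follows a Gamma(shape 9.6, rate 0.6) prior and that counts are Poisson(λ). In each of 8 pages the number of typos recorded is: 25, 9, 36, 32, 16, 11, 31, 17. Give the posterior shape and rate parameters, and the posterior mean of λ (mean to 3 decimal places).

Posterior: Gamma(shape=186.6, rate=8.6); mean ≈ 21.698

The Poisson likelihood adds the total count to the shape and the number of exposure periods to the rate. Here ∑xᵢ = 177 and n = 8, so shape 9.6→186.6 and rate 0.6→8.6.
E[λ | data] = 186.6/8.6 = 21.698.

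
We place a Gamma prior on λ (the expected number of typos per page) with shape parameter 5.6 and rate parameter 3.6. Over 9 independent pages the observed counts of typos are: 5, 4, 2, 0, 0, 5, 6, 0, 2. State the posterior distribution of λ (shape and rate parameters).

Posterior: Gamma(shape=29.6, rate=12.6)

The Poisson likelihood adds the total count to the shape and the number of exposure periods to the rate. Here ∑xᵢ = 24 and n = 9, so shape 5.6→29.6 and rate 3.6→12.6.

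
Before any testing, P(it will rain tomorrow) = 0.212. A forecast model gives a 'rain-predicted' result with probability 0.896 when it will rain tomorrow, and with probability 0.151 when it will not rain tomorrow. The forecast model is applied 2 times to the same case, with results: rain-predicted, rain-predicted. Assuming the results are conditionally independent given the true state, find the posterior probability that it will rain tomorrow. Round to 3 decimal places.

Posterior P(H) ≈ 0.905

Let H be the event that it will rain tomorrow; start with P(H) = 0.212. P('rain-predicted'|H) = 0.896, P('rain-predicted'|¬H) = 0.151.
Update on result 1 ('rain-predicted'): P(H) ← 0.896·0.2120 / (0.896·0.2120 + 0.151·0.7880) = 0.18995/0.30894 = 0.6149.
Update on result 2 ('rain-predicted'): P(H) ← 0.896·0.6149 / (0.896·0.6149 + 0.151·0.3851) = 0.55091/0.60906 = 0.9045.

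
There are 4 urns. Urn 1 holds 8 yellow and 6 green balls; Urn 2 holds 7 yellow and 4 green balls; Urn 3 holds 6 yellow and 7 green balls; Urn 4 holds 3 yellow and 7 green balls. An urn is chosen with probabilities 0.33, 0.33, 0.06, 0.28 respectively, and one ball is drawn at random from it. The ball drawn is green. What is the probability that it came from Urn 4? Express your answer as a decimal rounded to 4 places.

Tabulate prior·likelihood by source: [1] prior 0.33, lik 0.4286, product 0.1414; [2] prior 0.33, lik 0.3636, product 0.1200; [3] prior 0.06, lik 0.5385, product 0.03231; [4] prior 0.28, lik 0.7, product 0.1960.
Normalizing constant = 0.48974; the posterior for Urn 4 is its product over the sum, 0.1960/0.48974 = 0.4002.

Posterior probability ≈ 0.4002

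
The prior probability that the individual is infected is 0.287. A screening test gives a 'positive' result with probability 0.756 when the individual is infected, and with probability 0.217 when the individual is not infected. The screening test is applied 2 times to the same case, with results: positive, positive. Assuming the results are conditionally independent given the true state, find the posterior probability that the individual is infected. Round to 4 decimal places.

Posterior P(H) ≈ 0.8301

Let H be the event that the individual is infected; start with P(H) = 0.287. P('positive'|H) = 0.756, P('positive'|¬H) = 0.217.
Update on result 1 ('positive'): P(H) ← 0.756·0.2870 / (0.756·0.2870 + 0.217·0.7130) = 0.21697/0.37169 = 0.5837.
Update on result 2 ('positive'): P(H) ← 0.756·0.5837 / (0.756·0.5837 + 0.217·0.4163) = 0.44131/0.53164 = 0.8301.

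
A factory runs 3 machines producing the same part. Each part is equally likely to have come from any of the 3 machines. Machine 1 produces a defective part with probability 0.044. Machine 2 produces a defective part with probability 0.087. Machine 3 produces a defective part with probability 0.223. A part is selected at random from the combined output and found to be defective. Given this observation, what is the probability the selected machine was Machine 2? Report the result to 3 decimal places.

Tabulate prior·likelihood by source: [1] prior 0.333333, lik 0.044, product 0.01467; [2] prior 0.333333, lik 0.087, product 0.02900; [3] prior 0.333333, lik 0.223, product 0.07433.
Normalizing constant = 0.11800; the posterior for Machine 2 is its product over the sum, 0.02900/0.11800 = 0.246.

Posterior probability ≈ 0.246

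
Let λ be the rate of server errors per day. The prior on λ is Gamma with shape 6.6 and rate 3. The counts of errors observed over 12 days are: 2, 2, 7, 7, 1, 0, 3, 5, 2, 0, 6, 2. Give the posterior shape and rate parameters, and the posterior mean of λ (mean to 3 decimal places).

Total count ∑xᵢ = 37 over n = 12 days.
Gamma is conjugate to the Poisson likelihood: posterior is Gamma(shape = 6.6+37 = 43.6, rate = 3+12 = 15).
Posterior mean = shape/rate = 43.6/15 = 2.907.

Posterior: Gamma(shape=43.6, rate=15); mean ≈ 2.907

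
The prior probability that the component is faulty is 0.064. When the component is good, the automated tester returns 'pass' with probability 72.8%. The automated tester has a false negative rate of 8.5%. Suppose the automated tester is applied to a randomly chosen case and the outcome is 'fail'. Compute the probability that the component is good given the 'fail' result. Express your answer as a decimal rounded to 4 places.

Write H for 'the component is faulty'. Prior odds H:¬H = 0.064/0.936 = 0.068376. For the 'fail' outcome, the likelihood ratio is 0.915/0.272 = 3.3640.
Posterior odds = 0.068376 × 3.3640 = 0.23002, so P(H|E) = 0.23002/(1+0.23002) = 0.1870. Then P(¬H|E) = 1 − 0.1870 = 0.8130.

P(¬H | E) ≈ 0.8130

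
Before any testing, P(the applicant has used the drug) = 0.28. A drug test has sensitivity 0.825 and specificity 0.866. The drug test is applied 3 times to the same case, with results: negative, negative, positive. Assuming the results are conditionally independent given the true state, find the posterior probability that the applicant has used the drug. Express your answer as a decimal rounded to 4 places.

Let H be the event that the applicant has used the drug; start with P(H) = 0.28. P('positive'|H) = 0.825, P('positive'|¬H) = 0.134.
Update on result 1 ('negative'): P(H) ← 0.175·0.2800 / (0.175·0.2800 + 0.866·0.7200) = 0.049000/0.67252 = 0.0729.
Update on result 2 ('negative'): P(H) ← 0.175·0.0729 / (0.175·0.0729 + 0.866·0.9271) = 0.012751/0.81565 = 0.0156.
Update on result 3 ('positive'): P(H) ← 0.825·0.0156 / (0.825·0.0156 + 0.134·0.9844) = 0.012897/0.14480 = 0.0891.

Posterior P(H) ≈ 0.0891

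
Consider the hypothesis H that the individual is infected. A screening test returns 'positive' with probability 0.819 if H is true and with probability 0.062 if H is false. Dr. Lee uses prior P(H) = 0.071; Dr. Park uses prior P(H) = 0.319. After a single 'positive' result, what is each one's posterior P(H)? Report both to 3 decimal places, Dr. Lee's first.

P('+'|H) = 0.819, P('+'|¬H) = 0.062.
Dr. Lee: numerator 0.819·0.071 = 0.058149; evidence = 0.058149+0.062·0.929 = 0.11575; posterior = 0.502.
Dr. Park: numerator 0.819·0.319 = 0.26126; evidence = 0.26126+0.062·0.681 = 0.30348; posterior = 0.861.

Dr. Lee: 0.502; Dr. Park: 0.861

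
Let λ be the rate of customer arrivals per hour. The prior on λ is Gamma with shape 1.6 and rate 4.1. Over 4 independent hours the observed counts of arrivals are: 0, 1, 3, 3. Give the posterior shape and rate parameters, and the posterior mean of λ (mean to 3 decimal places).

Total count ∑xᵢ = 7 over n = 4 hours.
Gamma is conjugate to the Poisson likelihood: posterior is Gamma(shape = 1.6+7 = 8.6, rate = 4.1+4 = 8.1).
E[λ | data] = 8.6/8.1 = 1.062.

Posterior: Gamma(shape=8.6, rate=8.1); mean ≈ 1.062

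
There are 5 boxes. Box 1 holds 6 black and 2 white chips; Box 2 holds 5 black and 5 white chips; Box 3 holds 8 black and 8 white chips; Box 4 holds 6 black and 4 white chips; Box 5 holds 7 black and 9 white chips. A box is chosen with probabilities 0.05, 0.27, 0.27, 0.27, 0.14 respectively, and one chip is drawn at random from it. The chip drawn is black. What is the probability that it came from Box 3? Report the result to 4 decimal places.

Tabulate prior·likelihood by source: [1] prior 0.05, lik 0.75, product 0.03750; [2] prior 0.27, lik 0.5, product 0.1350; [3] prior 0.27, lik 0.5, product 0.1350; [4] prior 0.27, lik 0.6, product 0.1620; [5] prior 0.14, lik 0.4375, product 0.06125.
Normalizing constant = 0.53075; the posterior for Box 3 is its product over the sum, 0.1350/0.53075 = 0.2544.

Posterior probability ≈ 0.2544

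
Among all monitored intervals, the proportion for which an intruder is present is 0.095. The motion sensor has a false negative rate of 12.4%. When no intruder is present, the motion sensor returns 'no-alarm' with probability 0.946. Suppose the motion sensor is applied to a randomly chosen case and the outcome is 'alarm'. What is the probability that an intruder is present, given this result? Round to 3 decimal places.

Write H for 'an intruder is present'. Prior odds H:¬H = 0.095/0.905 = 0.10497. For the 'alarm' outcome, the likelihood ratio is 0.876/0.054 = 16.222.
Posterior odds = 0.10497 × 16.222 = 1.7029, so P(H|E) = 1.7029/(1+1.7029) = 0.630.

P(H | E) ≈ 0.630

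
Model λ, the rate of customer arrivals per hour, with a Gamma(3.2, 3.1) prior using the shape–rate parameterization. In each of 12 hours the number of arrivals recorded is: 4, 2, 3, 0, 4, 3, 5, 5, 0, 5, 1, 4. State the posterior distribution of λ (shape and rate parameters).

Total count ∑xᵢ = 36 over n = 12 hours.
Gamma is conjugate to the Poisson likelihood: posterior is Gamma(shape = 3.2+36 = 39.2, rate = 3.1+12 = 15.1).

Posterior: Gamma(shape=39.2, rate=15.1)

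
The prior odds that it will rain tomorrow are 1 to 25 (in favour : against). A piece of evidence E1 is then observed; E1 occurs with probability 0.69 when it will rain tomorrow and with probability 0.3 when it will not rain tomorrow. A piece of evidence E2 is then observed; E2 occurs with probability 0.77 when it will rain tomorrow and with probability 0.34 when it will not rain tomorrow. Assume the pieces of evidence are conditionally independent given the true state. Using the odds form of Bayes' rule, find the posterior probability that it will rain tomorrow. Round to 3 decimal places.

Prior odds = 1/25 = 0.040000.
Likelihood ratio for E1 = 0.69/0.3 = 2.3000.
Likelihood ratio for E2 = 0.77/0.34 = 2.2647.
Posterior odds = prior odds × LR₁ × LR₂ = 0.20835.
Posterior probability = odds/(1+odds) = 0.20835/1.2084 = 0.172.

Posterior probability ≈ 0.172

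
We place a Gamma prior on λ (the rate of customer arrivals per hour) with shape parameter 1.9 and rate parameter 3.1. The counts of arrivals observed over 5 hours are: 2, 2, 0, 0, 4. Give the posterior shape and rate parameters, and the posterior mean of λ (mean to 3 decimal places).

Posterior: Gamma(shape=9.9, rate=8.1); mean ≈ 1.222

Total count ∑xᵢ = 8 over n = 5 hours.
Gamma is conjugate to the Poisson likelihood: posterior is Gamma(shape = 1.9+8 = 9.9, rate = 3.1+5 = 8.1).
E[λ | data] = 9.9/8.1 = 1.222.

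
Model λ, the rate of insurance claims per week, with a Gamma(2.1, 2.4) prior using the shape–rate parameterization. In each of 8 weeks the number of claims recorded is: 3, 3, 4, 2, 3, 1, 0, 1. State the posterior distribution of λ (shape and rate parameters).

Posterior: Gamma(shape=19.1, rate=10.4)

The Poisson likelihood adds the total count to the shape and the number of exposure periods to the rate. Here ∑xᵢ = 17 and n = 8, so shape 2.1→19.1 and rate 2.4→10.4.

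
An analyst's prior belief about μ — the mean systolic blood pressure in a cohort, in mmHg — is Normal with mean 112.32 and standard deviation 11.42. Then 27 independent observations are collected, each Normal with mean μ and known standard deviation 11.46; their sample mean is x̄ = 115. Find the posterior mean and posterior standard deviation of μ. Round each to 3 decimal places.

Prior precision 1/τ₀² = 1/11.42² = 0.00766775; data precision n/σ² = 27/11.46² = 0.205586.
Posterior precision = 0.00766775 + 0.205586 = 0.213254, giving posterior SD = 1/√0.213254 = 2.165.
Posterior mean = (0.00766775·112.32 + 0.205586·115) / 0.213254 = 114.904.

Posterior mean ≈ 114.904; posterior SD ≈ 2.165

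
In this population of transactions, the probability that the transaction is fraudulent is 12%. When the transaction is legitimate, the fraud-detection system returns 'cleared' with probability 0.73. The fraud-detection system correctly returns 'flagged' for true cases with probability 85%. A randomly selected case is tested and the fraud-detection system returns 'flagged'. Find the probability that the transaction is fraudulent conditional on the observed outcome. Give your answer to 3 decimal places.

P(H | E) ≈ 0.300

Write H for 'the transaction is fraudulent'. Prior odds H:¬H = 0.12/0.88 = 0.13636. For the 'flagged' outcome, the likelihood ratio is 0.85/0.27 = 3.1481.
Posterior odds = 0.13636 × 3.1481 = 0.42929, so P(H|E) = 0.42929/(1+0.42929) = 0.300.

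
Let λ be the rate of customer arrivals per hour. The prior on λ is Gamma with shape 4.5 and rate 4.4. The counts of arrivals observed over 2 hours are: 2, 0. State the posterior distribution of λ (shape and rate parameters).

Total count ∑xᵢ = 2 over n = 2 hours.
Gamma is conjugate to the Poisson likelihood: posterior is Gamma(shape = 4.5+2 = 6.5, rate = 4.4+2 = 6.4).

Posterior: Gamma(shape=6.5, rate=6.4)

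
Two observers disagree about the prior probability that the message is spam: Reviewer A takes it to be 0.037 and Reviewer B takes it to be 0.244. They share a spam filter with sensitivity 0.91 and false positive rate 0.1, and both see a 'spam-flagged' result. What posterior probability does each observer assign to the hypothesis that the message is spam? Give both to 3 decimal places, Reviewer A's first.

Reviewer A: 0.259; Reviewer B: 0.746

The likelihood ratio for a 'spam-flagged' result is 0.91/0.1 = 9.1000.
Reviewer A: prior odds 0.037/0.963 = 0.038422; posterior odds 0.34964; posterior probability 0.259.
Reviewer B: prior odds 0.244/0.756 = 0.32275; posterior odds 2.9370; posterior probability 0.746.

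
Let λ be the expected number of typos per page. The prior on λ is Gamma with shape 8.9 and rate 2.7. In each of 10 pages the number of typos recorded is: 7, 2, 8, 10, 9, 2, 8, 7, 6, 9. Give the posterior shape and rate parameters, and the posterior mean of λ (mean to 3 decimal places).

Total count ∑xᵢ = 68 over n = 10 pages.
Gamma is conjugate to the Poisson likelihood: posterior is Gamma(shape = 8.9+68 = 76.9, rate = 2.7+10 = 12.7).
E[λ | data] = 76.9/12.7 = 6.055.

Posterior: Gamma(shape=76.9, rate=12.7); mean ≈ 6.055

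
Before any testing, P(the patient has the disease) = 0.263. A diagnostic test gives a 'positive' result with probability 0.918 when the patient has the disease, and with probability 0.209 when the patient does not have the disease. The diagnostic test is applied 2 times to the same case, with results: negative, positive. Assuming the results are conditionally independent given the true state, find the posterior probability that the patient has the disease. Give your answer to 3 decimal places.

With H the event that the patient has the disease, the joint likelihood of the observed sequence is P(data|H) = 0.082·0.918 = 0.075276 and P(data|¬H) = 0.791·0.209 = 0.16532.
Bayes: P(H|data) = 0.263·0.075276 / (0.263·0.075276 + 0.737·0.16532) = 0.019798/0.14164 = 0.1398.

Posterior P(H) ≈ 0.140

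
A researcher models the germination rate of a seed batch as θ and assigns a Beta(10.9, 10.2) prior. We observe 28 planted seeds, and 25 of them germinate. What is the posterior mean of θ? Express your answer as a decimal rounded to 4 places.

Posterior mean ≈ 0.7312

Observing 25 successes and 3 failures updates Beta(10.9, 10.2) by adding the success and failure counts to the two shape parameters: α = 10.9+25 = 35.9, β = 10.2+3 = 13.2.
E[θ | data] = 35.9/(35.9+13.2) = 0.7312.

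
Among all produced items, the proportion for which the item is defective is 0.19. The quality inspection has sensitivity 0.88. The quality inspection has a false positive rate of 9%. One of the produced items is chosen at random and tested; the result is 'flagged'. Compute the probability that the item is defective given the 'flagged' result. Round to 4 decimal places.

P(H | E) ≈ 0.6964

Write H for 'the item is defective'. Prior odds H:¬H = 0.19/0.81 = 0.23457. For the 'flagged' outcome, the likelihood ratio is 0.88/0.09 = 9.7778.
Posterior odds = 0.23457 × 9.7778 = 2.2936, so P(H|E) = 2.2936/(1+2.2936) = 0.6964.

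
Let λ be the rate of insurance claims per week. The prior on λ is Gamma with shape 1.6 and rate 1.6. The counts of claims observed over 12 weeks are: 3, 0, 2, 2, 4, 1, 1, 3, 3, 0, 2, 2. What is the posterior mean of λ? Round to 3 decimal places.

Posterior mean ≈ 1.809

The Poisson likelihood adds the total count to the shape and the number of exposure periods to the rate. Here ∑xᵢ = 23 and n = 12, so shape 1.6→24.6 and rate 1.6→13.6.
Posterior mean = shape/rate = 24.6/13.6 = 1.809.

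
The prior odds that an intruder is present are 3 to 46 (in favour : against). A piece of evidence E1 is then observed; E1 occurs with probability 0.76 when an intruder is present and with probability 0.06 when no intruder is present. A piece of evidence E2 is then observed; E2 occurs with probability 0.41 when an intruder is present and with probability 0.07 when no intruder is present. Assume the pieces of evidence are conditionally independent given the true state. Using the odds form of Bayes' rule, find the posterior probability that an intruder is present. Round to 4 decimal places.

Posterior probability ≈ 0.8287

Prior odds = 3/46 = 0.065217.
Likelihood ratio for E1 = 0.76/0.06 = 12.667.
Likelihood ratio for E2 = 0.41/0.07 = 5.8571.
Posterior odds = prior odds × LR₁ × LR₂ = 4.8385.
Posterior probability = odds/(1+odds) = 4.8385/5.8385 = 0.8287.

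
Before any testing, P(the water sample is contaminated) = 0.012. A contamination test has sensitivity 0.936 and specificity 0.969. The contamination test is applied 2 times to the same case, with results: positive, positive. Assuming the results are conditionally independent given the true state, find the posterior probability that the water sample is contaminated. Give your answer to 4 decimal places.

Posterior P(H) ≈ 0.9172

With H the event that the water sample is contaminated, the joint likelihood of the observed sequence is P(data|H) = 0.936·0.936 = 0.87610 and P(data|¬H) = 0.031·0.031 = 0.00096100.
Bayes: P(H|data) = 0.012·0.87610 / (0.012·0.87610 + 0.988·0.00096100) = 0.010513/0.011463 = 0.9172.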